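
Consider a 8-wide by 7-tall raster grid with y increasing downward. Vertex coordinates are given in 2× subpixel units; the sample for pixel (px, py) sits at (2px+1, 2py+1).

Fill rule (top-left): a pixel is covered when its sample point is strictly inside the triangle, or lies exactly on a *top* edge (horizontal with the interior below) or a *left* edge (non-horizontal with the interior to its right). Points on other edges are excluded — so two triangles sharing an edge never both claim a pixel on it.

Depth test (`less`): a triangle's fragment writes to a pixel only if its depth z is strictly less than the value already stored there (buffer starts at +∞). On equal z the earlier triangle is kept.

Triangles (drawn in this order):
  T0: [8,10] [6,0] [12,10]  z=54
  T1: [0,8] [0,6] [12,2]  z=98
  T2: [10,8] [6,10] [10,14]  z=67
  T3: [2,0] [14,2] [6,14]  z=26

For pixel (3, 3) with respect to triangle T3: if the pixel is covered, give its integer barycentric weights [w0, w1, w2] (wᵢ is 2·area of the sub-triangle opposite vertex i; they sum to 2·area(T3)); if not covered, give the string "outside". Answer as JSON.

T0:
  2·area = 40
  edge (8, 10)→(6, 0): d=(-2,-10) top-left  bias=+0
  edge (6, 0)→(12, 10): d=(6,10) right/bottom  bias=-1
  edge (12, 10)→(8, 10): d=(-4,0) right/bottom  bias=-1
    (3,1)@(7, 3): e=[4,8,28] → #
    (4,1)@(9, 3): e=[24,-12,28] → ·
    (3,2)@(7, 5): e=[0,20,20] → #  [on edge]
    (4,2)@(9, 5): e=[20,0,20] → ·  [on edge]
    (3,3)@(7, 7): e=[-4,32,12] → ·
    (4,3)@(9, 7): e=[16,12,12] → #
    (5,3)@(11, 7): e=[36,-8,12] → ·
    (4,4)@(9, 9): e=[12,24,4] → #
    (5,4)@(11, 9): e=[32,4,4] → #
    (6,4)@(13, 9): e=[52,-16,4] → ·
    (4,5)@(9, 11): e=[8,36,-4] → ·
    (5,5)@(11, 11): e=[28,16,-4] → ·
  covered (5 px):
    · · · · · · · ·
    · · · # · · · ·
    · · · # · · · ·
    · · · · # · · ·
    · · · · # # · ·
    · · · · · · · ·
    · · · · · · · ·
T1:
  2·area = 24
  edge (0, 8)→(0, 6): d=(0,-2) top-left  bias=+0
  edge (0, 6)→(12, 2): d=(12,-4) top-left  bias=+0
  edge (12, 2)→(0, 8): d=(-12,6) right/bottom  bias=-1
    (7,0)@(15, 1): e=[30,0,-6] → ·  [on edge]
    (4,1)@(9, 3): e=[18,0,6] → #  [on edge]
    (5,1)@(11, 3): e=[22,8,-6] → ·
    (1,2)@(3, 5): e=[6,0,18] → #  [on edge]
    (2,2)@(5, 5): e=[10,8,6] → #
    (3,2)@(7, 5): e=[14,16,-6] → ·
    (4,2)@(9, 5): e=[18,24,-18] → ·
    (0,3)@(1, 7): e=[2,16,6] → #
    (1,3)@(3, 7): e=[6,24,-6] → ·
    (2,3)@(5, 7): e=[10,32,-18] → ·
    (0,4)@(1, 9): e=[2,40,-18] → ·
  covered (4 px):
    · · · · · · · ·
    · · · · # · · ·
    · # # · · · · ·
    # · · · · · · ·
    · · · · · · · ·
    · · · · · · · ·
    · · · · · · · ·
T2:
  2·area = 24  (B↔C swapped to make it positive)
  edge (10, 8)→(10, 14): d=(0,6) right/bottom  bias=-1
  edge (10, 14)→(6, 10): d=(-4,-4) top-left  bias=+0
  edge (6, 10)→(10, 8): d=(4,-2) top-left  bias=+0
    (0,2)@(1, 5): e=[54,0,-30] → ·  [on edge]
    (1,3)@(3, 7): e=[42,0,-18] → ·  [on edge]
    (2,4)@(5, 9): e=[30,0,-6] → ·  [on edge]
    (4,4)@(9, 9): e=[6,16,2] → #
    (5,4)@(11, 9): e=[-6,24,6] → ·
    (3,5)@(7, 11): e=[18,0,6] → #  [on edge]
    (5,5)@(11, 11): e=[-6,16,14] → ·
    (3,6)@(7, 13): e=[18,-8,14] → ·
    (4,6)@(9, 13): e=[6,0,18] → #  [on edge]
    (5,6)@(11, 13): e=[-6,8,22] → ·
  covered (4 px):
    · · · · · · · ·
    · · · · · · · ·
    · · · · · · · ·
    · · · · · · · ·
    · · · · # · · ·
    · · · # # · · ·
    · · · · # · · ·
T3:
  2·area = 160
  edge (2, 0)→(14, 2): d=(12,2) right/bottom  bias=-1
  edge (14, 2)→(6, 14): d=(-8,12) right/bottom  bias=-1
  edge (6, 14)→(2, 0): d=(-4,-14) top-left  bias=+0
    (1,0)@(3, 1): e=[10,140,10] → #
    (2,0)@(5, 1): e=[6,116,38] → #
    (3,0)@(7, 1): e=[2,92,66] → #
    (4,0)@(9, 1): e=[-2,68,94] → ·
    (1,1)@(3, 3): e=[34,124,2] → #
    (4,1)@(9, 3): e=[22,52,86] → #
    (5,1)@(11, 3): e=[18,28,114] → #
    (6,1)@(13, 3): e=[14,4,142] → #
    (7,1)@(15, 3): e=[10,-20,170] → ·
    (1,2)@(3, 5): e=[58,108,-6] → ·
    (2,2)@(5, 5): e=[54,84,22] → #
    (6,2)@(13, 5): e=[38,-12,134] → ·
  covered (20 px):
    · # # # · · · ·
    · # # # # # # ·
    · · # # # # · ·
    · · # # # · · ·
    · · # # # · · ·
    · · · # · · · ·
    · · · · · · · ·

Result: [44,42,74]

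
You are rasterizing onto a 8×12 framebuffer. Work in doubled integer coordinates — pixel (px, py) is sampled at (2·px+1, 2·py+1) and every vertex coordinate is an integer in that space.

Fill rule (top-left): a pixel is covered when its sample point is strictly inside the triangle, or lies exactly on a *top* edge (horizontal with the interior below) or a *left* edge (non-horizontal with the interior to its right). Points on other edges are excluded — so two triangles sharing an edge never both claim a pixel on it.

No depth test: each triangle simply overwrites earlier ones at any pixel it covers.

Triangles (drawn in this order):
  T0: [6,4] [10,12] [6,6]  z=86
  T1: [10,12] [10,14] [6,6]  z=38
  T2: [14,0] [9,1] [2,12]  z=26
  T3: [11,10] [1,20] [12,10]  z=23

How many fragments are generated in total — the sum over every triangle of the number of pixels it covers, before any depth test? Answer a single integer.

T0:
  2·area = 8
  edge (6, 4)→(10, 12): d=(4,8) right/bottom  bias=-1
  edge (10, 12)→(6, 6): d=(-4,-6) top-left  bias=+0
  edge (6, 6)→(6, 4): d=(0,-2) top-left  bias=+0
    (3,3)@(7, 7): e=[4,2,2] → #
    (4,3)@(9, 7): e=[-12,14,6] → ·
    (3,4)@(7, 9): e=[12,-6,2] → ·
  covered (1 px):
    · · · · · · · ·
    · · · · · · · ·
    · · · · · · · ·
    · · · # · · · ·
    · · · · · · · ·
    · · · · · · · ·
    · · · · · · · ·
    · · · · · · · ·
    · · · · · · · ·
    · · · · · · · ·
    · · · · · · · ·
    · · · · · · · ·
T1:
  2·area = 8
  edge (10, 12)→(10, 14): d=(0,2) right/bottom  bias=-1
  edge (10, 14)→(6, 6): d=(-4,-8) top-left  bias=+0
  edge (6, 6)→(10, 12): d=(4,6) right/bottom  bias=-1
    (4,5)@(9, 11): e=[2,4,2] → #
    (5,5)@(11, 11): e=[-2,20,-10] → ·
    (4,6)@(9, 13): e=[2,-4,10] → ·
  covered (1 px):
    · · · · · · · ·
    · · · · · · · ·
    · · · · · · · ·
    · · · · · · · ·
    · · · · · · · ·
    · · · · # · · ·
    · · · · · · · ·
    · · · · · · · ·
    · · · · · · · ·
    · · · · · · · ·
    · · · · · · · ·
    · · · · · · · ·
T2:
  2·area = 48  (B↔C swapped to make it positive)
  edge (14, 0)→(2, 12): d=(-12,12) right/bottom  bias=-1
  edge (2, 12)→(9, 1): d=(7,-11) top-left  bias=+0
  edge (9, 1)→(14, 0): d=(5,-1) top-left  bias=+0
    (4,0)@(9, 1): e=[48,0,0] → #  [on edge]
    (5,0)@(11, 1): e=[24,22,2] → #
    (6,0)@(13, 1): e=[0,44,4] → ·  [on edge]
    (4,1)@(9, 3): e=[24,14,10] → #
    (5,1)@(11, 3): e=[0,36,12] → ·  [on edge]
    (3,2)@(7, 5): e=[24,6,18] → #
    (4,2)@(9, 5): e=[0,28,20] → ·  [on edge]
    (3,3)@(7, 7): e=[0,20,28] → ·  [on edge]
    (2,4)@(5, 9): e=[0,12,36] → ·  [on edge]
    (1,5)@(3, 11): e=[0,4,44] → ·  [on edge]
    (0,6)@(1, 13): e=[0,-4,52] → ·  [on edge]
  covered (4 px):
    · · · · # # · ·
    · · · · # · · ·
    · · · # · · · ·
    · · · · · · · ·
    · · · · · · · ·
    · · · · · · · ·
    · · · · · · · ·
    · · · · · · · ·
    · · · · · · · ·
    · · · · · · · ·
    · · · · · · · ·
    · · · · · · · ·
T3:
  2·area = 10  (B↔C swapped to make it positive)
  edge (11, 10)→(12, 10): d=(1,0) top-left  bias=+0
  edge (12, 10)→(1, 20): d=(-11,10) right/bottom  bias=-1
  edge (1, 20)→(11, 10): d=(10,-10) top-left  bias=+0
  covered (0 px):
    · · · · · · · ·
    · · · · · · · ·
    · · · · · · · ·
    · · · · · · · ·
    · · · · · · · ·
    · · · · · · · ·
    · · · · · · · ·
    · · · · · · · ·
    · · · · · · · ·
    · · · · · · · ·
    · · · · · · · ·
    · · · · · · · ·

Result: 6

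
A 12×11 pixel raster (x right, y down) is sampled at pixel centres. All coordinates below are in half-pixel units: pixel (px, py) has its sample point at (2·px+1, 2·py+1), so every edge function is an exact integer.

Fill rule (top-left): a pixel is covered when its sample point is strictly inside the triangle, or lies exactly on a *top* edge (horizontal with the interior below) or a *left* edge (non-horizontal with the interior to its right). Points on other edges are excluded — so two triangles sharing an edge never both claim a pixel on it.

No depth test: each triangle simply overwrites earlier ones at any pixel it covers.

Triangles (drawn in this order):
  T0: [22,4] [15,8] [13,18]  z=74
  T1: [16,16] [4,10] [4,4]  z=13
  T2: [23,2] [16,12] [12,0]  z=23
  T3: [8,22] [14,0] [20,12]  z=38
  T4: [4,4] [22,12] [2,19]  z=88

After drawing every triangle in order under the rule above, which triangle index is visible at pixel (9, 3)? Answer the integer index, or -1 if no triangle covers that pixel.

T0:
  2·area = 62  (B↔C swapped to make it positive)
  edge (22, 4)→(13, 18): d=(-9,14) right/bottom  bias=-1
  edge (13, 18)→(15, 8): d=(2,-10) top-left  bias=+0
  edge (15, 8)→(22, 4): d=(7,-4) top-left  bias=+0
    (10,2)@(21, 5): e=[5,54,3] → #
    (11,2)@(23, 5): e=[-23,74,11] → ·
    (8,3)@(17, 7): e=[43,18,1] → #
    (9,3)@(19, 7): e=[15,38,9] → #
    (10,3)@(21, 7): e=[-13,58,17] → ·
    (7,4)@(15, 9): e=[53,2,7] → #
    (9,4)@(19, 9): e=[-3,42,23] → ·
    (7,5)@(15, 11): e=[35,6,21] → #
    (9,5)@(19, 11): e=[-21,46,37] → ·
    (7,6)@(15, 13): e=[17,10,35] → #
    (8,6)@(17, 13): e=[-11,30,43] → ·
    (7,7)@(15, 15): e=[-1,14,49] → ·
  covered (8 px):
    · · · · · · · · · · · ·
    · · · · · · · · · · · ·
    · · · · · · · · · · # ·
    · · · · · · · · # # · ·
    · · · · · · · # # · · ·
    · · · · · · · # # · · ·
    · · · · · · · # · · · ·
    · · · · · · · · · · · ·
    · · · · · · · · · · · ·
    · · · · · · · · · · · ·
    · · · · · · · · · · · ·
T1:
  2·area = 72
  edge (16, 16)→(4, 10): d=(-12,-6) top-left  bias=+0
  edge (4, 10)→(4, 4): d=(0,-6) top-left  bias=+0
  edge (4, 4)→(16, 16): d=(12,12) right/bottom  bias=-1
    (0,0)@(1, 1): e=[90,-18,0] → ·  [on edge]
    (1,1)@(3, 3): e=[78,-6,0] → ·  [on edge]
    (2,2)@(5, 5): e=[66,6,0] → ·  [on edge]
    (2,3)@(5, 7): e=[42,6,24] → #
    (3,3)@(7, 7): e=[54,18,0] → ·  [on edge]
    (2,4)@(5, 9): e=[18,6,48] → #
    (3,4)@(7, 9): e=[30,18,24] → #
    (4,4)@(9, 9): e=[42,30,0] → ·  [on edge]
    (2,5)@(5, 11): e=[-6,6,72] → ·
    (3,5)@(7, 11): e=[6,18,48] → #
    (4,5)@(9, 11): e=[18,30,24] → #
    (5,5)@(11, 11): e=[30,42,0] → ·  [on edge]
    (6,6)@(13, 13): e=[18,54,0] → ·  [on edge]
    (7,7)@(15, 15): e=[6,66,0] → ·  [on edge]
    (8,8)@(17, 17): e=[-6,78,0] → ·  [on edge]
    (9,9)@(19, 19): e=[-18,90,0] → ·  [on edge]
    (10,10)@(21, 21): e=[-30,102,0] → ·  [on edge]
  covered (6 px):
    · · · · · · · · · · · ·
    · · · · · · · · · · · ·
    · · · · · · · · · · · ·
    · · # · · · · · · · · ·
    · · # # · · · · · · · ·
    · · · # # · · · · · · ·
    · · · · · # · · · · · ·
    · · · · · · · · · · · ·
    · · · · · · · · · · · ·
    · · · · · · · · · · · ·
    · · · · · · · · · · · ·
T2:
  2·area = 124
  edge (23, 2)→(16, 12): d=(-7,10) right/bottom  bias=-1
  edge (16, 12)→(12, 0): d=(-4,-12) top-left  bias=+0
  edge (12, 0)→(23, 2): d=(11,2) right/bottom  bias=-1
    (6,0)@(13, 1): e=[107,8,9] → #
    (7,0)@(15, 1): e=[87,32,5] → #
    (8,0)@(17, 1): e=[67,56,1] → #
    (9,0)@(19, 1): e=[47,80,-3] → ·
    (6,1)@(13, 3): e=[93,0,31] → #  [on edge]
    (9,1)@(19, 3): e=[33,72,19] → #
    (10,1)@(21, 3): e=[13,96,15] → #
    (11,1)@(23, 3): e=[-7,120,11] → ·
    (6,2)@(13, 5): e=[79,-8,53] → ·
    (7,2)@(15, 5): e=[59,16,49] → #
    (10,2)@(21, 5): e=[-1,88,37] → ·
    (7,3)@(15, 7): e=[45,8,71] → #
    (7,4)@(15, 9): e=[31,0,93] → #  [on edge]
    (8,7)@(17, 15): e=[-31,0,155] → ·  [on edge]
    (9,10)@(19, 21): e=[-93,0,217] → ·  [on edge]
  covered (16 px):
    · · · · · · # # # · · ·
    · · · · · · # # # # # ·
    · · · · · · · # # # · ·
    · · · · · · · # # # · ·
    · · · · · · · # # · · ·
    · · · · · · · · · · · ·
    · · · · · · · · · · · ·
    · · · · · · · · · · · ·
    · · · · · · · · · · · ·
    · · · · · · · · · · · ·
    · · · · · · · · · · · ·
T3:
  2·area = 204
  edge (8, 22)→(14, 0): d=(6,-22) top-left  bias=+0
  edge (14, 0)→(20, 12): d=(6,12) right/bottom  bias=-1
  edge (20, 12)→(8, 22): d=(-12,10) right/bottom  bias=-1
    (7,1)@(15, 3): e=[40,6,158] → #
    (8,1)@(17, 3): e=[84,-18,138] → ·
    (6,2)@(13, 5): e=[8,42,154] → #
    (8,2)@(17, 5): e=[96,-6,114] → ·
    (6,3)@(13, 7): e=[20,54,130] → #
    (8,3)@(17, 7): e=[108,6,90] → #
    (9,3)@(19, 7): e=[152,-18,70] → ·
    (6,4)@(13, 9): e=[32,66,106] → #
    (9,4)@(19, 9): e=[164,-6,46] → ·
    (5,5)@(11, 11): e=[0,102,102] → #  [on edge]
    (9,5)@(19, 11): e=[176,6,22] → #
    (10,5)@(21, 11): e=[220,-18,2] → ·
  covered (26 px):
    · · · · · · · · · · · ·
    · · · · · · · # · · · ·
    · · · · · · # # · · · ·
    · · · · · · # # # · · ·
    · · · · · · # # # · · ·
    · · · · · # # # # # · ·
    · · · · · # # # # · · ·
    · · · · · # # # · · · ·
    · · · · · # # · · · · ·
    · · · · # # · · · · · ·
    · · · · # · · · · · · ·
T4:
  2·area = 286
  edge (4, 4)→(22, 12): d=(18,8) right/bottom  bias=-1
  edge (22, 12)→(2, 19): d=(-20,7) right/bottom  bias=-1
  edge (2, 19)→(4, 4): d=(2,-15) top-left  bias=+0
    (2,2)@(5, 5): e=[10,259,17] → #
    (3,2)@(7, 5): e=[-6,245,47] → ·
    (2,3)@(5, 7): e=[46,219,21] → #
    (3,3)@(7, 7): e=[30,205,51] → #
    (4,3)@(9, 7): e=[14,191,81] → #
    (5,3)@(11, 7): e=[-2,177,111] → ·
    (2,4)@(5, 9): e=[82,179,25] → #
    (5,4)@(11, 9): e=[34,137,115] → #
    (6,4)@(13, 9): e=[18,123,145] → #
    (7,4)@(15, 9): e=[2,109,175] → #
    (8,4)@(17, 9): e=[-14,95,205] → ·
    (2,5)@(5, 11): e=[118,139,29] → #
  covered (36 px):
    · · · · · · · · · · · ·
    · · · · · · · · · · · ·
    · · # · · · · · · · · ·
    · · # # # · · · · · · ·
    · · # # # # # # · · · ·
    · · # # # # # # # # · ·
    · # # # # # # # # # · ·
    · # # # # # # · · · · ·
    · # # # · · · · · · · ·
    · · · · · · · · · · · ·
    · · · · · · · · · · · ·

Z-buffer (winner per pixel, '.' = empty):
  . . . . . . 2 2 2 . . .
  . . . . . . 2 3 2 2 2 .
  . . 4 . . . 3 3 2 2 0 .
  . . 4 4 4 . 3 3 3 2 . .
  . . 4 4 4 4 4 4 3 . . .
  . . 4 4 4 4 4 4 4 4 . .
  . 4 4 4 4 4 4 4 4 4 . .
  . 4 4 4 4 4 4 3 . . . .
  . 4 4 4 . 3 3 . . . . .
  . . . . 3 3 . . . . . .
  . . . . 3 . . . . . . .

Final: 2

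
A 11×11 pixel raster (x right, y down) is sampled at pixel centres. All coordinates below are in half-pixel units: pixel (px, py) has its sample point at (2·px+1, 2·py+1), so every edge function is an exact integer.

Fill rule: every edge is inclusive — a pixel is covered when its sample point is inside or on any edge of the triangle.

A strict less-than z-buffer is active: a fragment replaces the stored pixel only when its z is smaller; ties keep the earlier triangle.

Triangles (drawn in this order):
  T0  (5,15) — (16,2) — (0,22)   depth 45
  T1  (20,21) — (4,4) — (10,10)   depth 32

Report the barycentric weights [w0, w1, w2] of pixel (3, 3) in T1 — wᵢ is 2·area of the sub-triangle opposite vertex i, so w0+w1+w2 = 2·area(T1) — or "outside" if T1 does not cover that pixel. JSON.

T0:
  2·area = 12
  edge (5, 15)→(16, 2): d=(11,-13) inclusive
  edge (16, 2)→(0, 22): d=(-16,20) inclusive
  edge (0, 22)→(5, 15): d=(5,-7) inclusive
    (7,0)@(15, 1): e=[-24,36,0] → .  [on edge]
    (3,6)@(7, 13): e=[4,4,4] → X
    (4,6)@(9, 13): e=[30,-36,18] → .
    (2,7)@(5, 15): e=[0,12,0] → X  [on edge]
    (3,7)@(7, 15): e=[26,-28,14] → .
    (2,8)@(5, 17): e=[22,-20,10] → .
  covered (2 px):
    . . . . . . . . . . .
    . . . . . . . . . . .
    . . . . . . . . . . .
    . . . . . . . . . . .
    . . . . . . . . . . .
    . . . . . . . . . . .
    . . . X . . . . . . .
    . . X . . . . . . . .
    . . . . . . . . . . .
    . . . . . . . . . . .
    . . . . . . . . . . .
T1:
  2·area = 6
  edge (20, 21)→(4, 4): d=(-16,-17) inclusive
  edge (4, 4)→(10, 10): d=(6,6) inclusive
  edge (10, 10)→(20, 21): d=(10,11) inclusive
    (0,0)@(1, 1): e=[-3,0,9] → .  [on edge]
    (1,1)@(3, 3): e=[-1,0,7] → .  [on edge]
    (2,2)@(5, 5): e=[1,0,5] → X  [on edge]
    (3,2)@(7, 5): e=[35,-12,-17] → .
    (2,3)@(5, 7): e=[-31,12,25] → .
    (3,3)@(7, 7): e=[3,0,3] → X  [on edge]
    (4,3)@(9, 7): e=[37,-12,-19] → .
    (3,4)@(7, 9): e=[-29,12,23] → .
    (4,4)@(9, 9): e=[5,0,1] → X  [on edge]
    (5,4)@(11, 9): e=[39,-12,-21] → .
    (4,5)@(9, 11): e=[-27,12,21] → .
    (5,5)@(11, 11): e=[7,0,-1] → .  [on edge]
    (6,6)@(13, 13): e=[9,0,-3] → .  [on edge]
    (7,7)@(15, 15): e=[11,0,-5] → .  [on edge]
    (8,8)@(17, 17): e=[13,0,-7] → .  [on edge]
    (9,9)@(19, 19): e=[15,0,-9] → .  [on edge]
    (10,10)@(21, 21): e=[17,0,-11] → .  [on edge]
  covered (3 px):
    . . . . . . . . . . .
    . . . . . . . . . . .
    . . X . . . . . . . .
    . . . X . . . . . . .
    . . . . X . . . . . .
    . . . . . . . . . . .
    . . . . . . . . . . .
    . . . . . . . . . . .
    . . . . . . . . . . .
    . . . . . . . . . . .
    . . . . . . . . . . .

Result: [0,3,3]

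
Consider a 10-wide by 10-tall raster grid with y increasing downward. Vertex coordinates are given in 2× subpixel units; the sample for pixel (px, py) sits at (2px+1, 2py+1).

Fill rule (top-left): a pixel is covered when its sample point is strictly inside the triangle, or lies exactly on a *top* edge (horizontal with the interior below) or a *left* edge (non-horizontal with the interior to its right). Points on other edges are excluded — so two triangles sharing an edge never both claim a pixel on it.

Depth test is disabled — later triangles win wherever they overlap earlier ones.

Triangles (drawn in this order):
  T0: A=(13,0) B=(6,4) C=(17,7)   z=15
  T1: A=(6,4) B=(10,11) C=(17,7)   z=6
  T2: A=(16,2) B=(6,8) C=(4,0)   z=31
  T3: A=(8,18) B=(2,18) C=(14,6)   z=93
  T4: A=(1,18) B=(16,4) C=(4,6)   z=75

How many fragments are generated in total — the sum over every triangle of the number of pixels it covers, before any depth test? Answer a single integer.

T0:
  2·area = 65  (B↔C swapped to make it positive)
  edge (13, 0)→(17, 7): d=(4,7) right/bottom  bias=-1
  edge (17, 7)→(6, 4): d=(-11,-3) top-left  bias=+0
  edge (6, 4)→(13, 0): d=(7,-4) top-left  bias=+0
    (6,0)@(13, 1): e=[4,54,7] → █
    (7,0)@(15, 1): e=[-10,60,15] → ·
    (4,1)@(9, 3): e=[40,20,5] → █
    (5,1)@(11, 3): e=[26,26,13] → █
    (7,1)@(15, 3): e=[-2,38,29] → ·
    (4,2)@(9, 5): e=[48,-2,19] → ·
    (5,2)@(11, 5): e=[34,4,27] → █
    (7,2)@(15, 5): e=[6,16,43] → █
    (8,2)@(17, 5): e=[-8,22,51] → ·
    (5,3)@(11, 7): e=[42,-18,41] → ·
    (6,3)@(13, 7): e=[28,-12,49] → ·
    (7,3)@(15, 7): e=[14,-6,57] → ·
    (8,3)@(17, 7): e=[0,0,65] → ·  [on edge]
  covered (7 px):
    · · · · · · █ · · ·
    · · · · █ █ █ · · ·
    · · · · · █ █ █ · ·
    · · · · · · · · · ·
    · · · · · · · · · ·
    · · · · · · · · · ·
    · · · · · · · · · ·
    · · · · · · · · · ·
    · · · · · · · · · ·
    · · · · · · · · · ·
T1:
  2·area = 65  (B↔C swapped to make it positive)
  edge (6, 4)→(17, 7): d=(11,3) right/bottom  bias=-1
  edge (17, 7)→(10, 11): d=(-7,4) right/bottom  bias=-1
  edge (10, 11)→(6, 4): d=(-4,-7) top-left  bias=+0
    (3,2)@(7, 5): e=[8,54,3] → █
    (4,2)@(9, 5): e=[2,46,17] → █
    (5,2)@(11, 5): e=[-4,38,31] → ·
    (3,3)@(7, 7): e=[30,40,-5] → ·
    (4,3)@(9, 7): e=[24,32,9] → █
    (5,3)@(11, 7): e=[18,24,23] → █
    (6,3)@(13, 7): e=[12,16,37] → █
    (7,3)@(15, 7): e=[6,8,51] → █
    (8,3)@(17, 7): e=[0,0,65] → ·  [on edge]
    (4,4)@(9, 9): e=[46,18,1] → █
    (7,4)@(15, 9): e=[28,-6,43] → ·
    (4,5)@(9, 11): e=[68,4,-7] → ·
    (1,7)@(3, 15): e=[130,0,-65] → ·  [on edge]
  covered (9 px):
    · · · · · · · · · ·
    · · · · · · · · · ·
    · · · █ █ · · · · ·
    · · · · █ █ █ █ · ·
    · · · · █ █ █ · · ·
    · · · · · · · · · ·
    · · · · · · · · · ·
    · · · · · · · · · ·
    · · · · · · · · · ·
    · · · · · · · · · ·
T2:
  2·area = 92
  edge (16, 2)→(6, 8): d=(-10,6) right/bottom  bias=-1
  edge (6, 8)→(4, 0): d=(-2,-8) top-left  bias=+0
  edge (4, 0)→(16, 2): d=(12,2) right/bottom  bias=-1
    (2,0)@(5, 1): e=[76,6,10] → █
    (3,0)@(7, 1): e=[64,22,6] → █
    (4,0)@(9, 1): e=[52,38,2] → █
    (5,0)@(11, 1): e=[40,54,-2] → ·
    (2,1)@(5, 3): e=[56,2,34] → █
    (5,1)@(11, 3): e=[20,50,22] → █
    (6,1)@(13, 3): e=[8,66,18] → █
    (7,1)@(15, 3): e=[-4,82,14] → ·
    (2,2)@(5, 5): e=[36,-2,58] → ·
    (3,2)@(7, 5): e=[24,14,54] → █
    (5,2)@(11, 5): e=[0,46,46] → ·  [on edge]
    (6,2)@(13, 5): e=[-12,62,42] → ·
    (0,5)@(1, 11): e=[0,-46,138] → ·  [on edge]
  covered (11 px):
    · · █ █ █ · · · · ·
    · · █ █ █ █ █ · · ·
    · · · █ █ · · · · ·
    · · · █ · · · · · ·
    · · · · · · · · · ·
    · · · · · · · · · ·
    · · · · · · · · · ·
    · · · · · · · · · ·
    · · · · · · · · · ·
    · · · · · · · · · ·
T3:
  2·area = 72
  edge (8, 18)→(2, 18): d=(-6,0) right/bottom  bias=-1
  edge (2, 18)→(14, 6): d=(12,-12) top-left  bias=+0
  edge (14, 6)→(8, 18): d=(-6,12) right/bottom  bias=-1
    (9,0)@(19, 1): e=[102,0,-30] → ·  [on edge]
    (8,1)@(17, 3): e=[90,0,-18] → ·  [on edge]
    (7,2)@(15, 5): e=[78,0,-6] → ·  [on edge]
    (6,3)@(13, 7): e=[66,0,6] → █  [on edge]
    (7,3)@(15, 7): e=[66,24,-18] → ·
    (5,4)@(11, 9): e=[54,0,18] → █  [on edge]
    (6,4)@(13, 9): e=[54,24,-6] → ·
    (4,5)@(9, 11): e=[42,0,30] → █  [on edge]
    (6,5)@(13, 11): e=[42,48,-18] → ·
    (3,6)@(7, 13): e=[30,0,42] → █  [on edge]
    (5,6)@(11, 13): e=[30,48,-6] → ·
    (2,7)@(5, 15): e=[18,0,54] → █  [on edge]
    (1,8)@(3, 17): e=[6,0,66] → █  [on edge]
    (0,9)@(1, 19): e=[-6,0,78] → ·  [on edge]
  covered (12 px):
    · · · · · · · · · ·
    · · · · · · · · · ·
    · · · · · · · · · ·
    · · · · · · █ · · ·
    · · · · · █ · · · ·
    · · · · █ █ · · · ·
    · · · █ █ · · · · ·
    · · █ █ █ · · · · ·
    · █ █ █ · · · · · ·
    · · · · · · · · · ·
T4:
  2·area = 138  (B↔C swapped to make it positive)
  edge (1, 18)→(4, 6): d=(3,-12) top-left  bias=+0
  edge (4, 6)→(16, 4): d=(12,-2) top-left  bias=+0
  edge (16, 4)→(1, 18): d=(-15,14) right/bottom  bias=-1
    (5,2)@(11, 5): e=[81,2,55] → █
    (6,2)@(13, 5): e=[105,6,27] → █
    (7,2)@(15, 5): e=[129,10,-1] → ·
    (2,3)@(5, 7): e=[15,14,109] → █
    (3,3)@(7, 7): e=[39,18,81] → █
    (4,3)@(9, 7): e=[63,22,53] → █
    (6,3)@(13, 7): e=[111,30,-3] → ·
    (2,4)@(5, 9): e=[21,38,79] → █
    (5,4)@(11, 9): e=[93,50,-5] → ·
    (1,5)@(3, 11): e=[3,58,77] → █
    (4,5)@(9, 11): e=[75,70,-7] → ·
    (1,6)@(3, 13): e=[9,82,47] → █
  covered (15 px):
    · · · · · · · · · ·
    · · · · · · · · · ·
    · · · · · █ █ · · ·
    · · █ █ █ █ · · · ·
    · · █ █ █ · · · · ·
    · █ █ █ · · · · · ·
    · █ █ · · · · · · ·
    · █ · · · · · · · ·
    · · · · · · · · · ·
    · · · · · · · · · ·

Answer: 54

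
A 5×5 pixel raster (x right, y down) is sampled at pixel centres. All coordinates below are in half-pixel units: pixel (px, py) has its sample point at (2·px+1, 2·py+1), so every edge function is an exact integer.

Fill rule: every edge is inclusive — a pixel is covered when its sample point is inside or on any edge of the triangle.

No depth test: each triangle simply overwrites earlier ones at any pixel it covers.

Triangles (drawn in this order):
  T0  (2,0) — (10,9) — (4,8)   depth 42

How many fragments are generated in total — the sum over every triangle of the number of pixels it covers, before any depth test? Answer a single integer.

T0:
  2·area = 46
  edge (2, 0)→(10, 9): d=(8,9) inclusive
  edge (10, 9)→(4, 8): d=(-6,-1) inclusive
  edge (4, 8)→(2, 0): d=(-2,-8) inclusive
    (1,1)@(3, 3): e=[15,29,2] → X
    (2,1)@(5, 3): e=[-3,31,18] → .
    (1,2)@(3, 5): e=[31,17,-2] → .
    (2,2)@(5, 5): e=[13,19,14] → X
    (3,2)@(7, 5): e=[-5,21,30] → .
    (2,3)@(5, 7): e=[29,7,10] → X
    (3,3)@(7, 7): e=[11,9,26] → X
    (4,3)@(9, 7): e=[-7,11,42] → .
    (2,4)@(5, 9): e=[45,-5,6] → .
    (3,4)@(7, 9): e=[27,-3,22] → .
  covered (4 px):
    . . . . .
    . X . . .
    . . X . .
    . . X X .
    . . . . .

Result: 4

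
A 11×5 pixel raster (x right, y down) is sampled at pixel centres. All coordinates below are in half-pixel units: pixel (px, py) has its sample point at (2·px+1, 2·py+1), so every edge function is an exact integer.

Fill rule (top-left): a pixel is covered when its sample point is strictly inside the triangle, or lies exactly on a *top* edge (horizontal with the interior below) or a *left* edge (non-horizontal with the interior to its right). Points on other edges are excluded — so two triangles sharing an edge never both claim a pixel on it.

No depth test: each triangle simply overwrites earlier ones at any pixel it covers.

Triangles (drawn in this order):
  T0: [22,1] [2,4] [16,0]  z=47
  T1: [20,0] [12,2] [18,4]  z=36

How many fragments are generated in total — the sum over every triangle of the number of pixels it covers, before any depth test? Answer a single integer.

T0:
  2·area = 38
  edge (22, 1)→(2, 4): d=(-20,3) right/bottom  bias=-1
  edge (2, 4)→(16, 0): d=(14,-4) top-left  bias=+0
  edge (16, 0)→(22, 1): d=(6,1) right/bottom  bias=-1
    (6,0)@(13, 1): e=[27,2,9] → █
    (7,0)@(15, 1): e=[21,10,7] → █
    (8,0)@(17, 1): e=[15,18,5] → █
    (9,0)@(19, 1): e=[9,26,3] → █
    (10,0)@(21, 1): e=[3,34,1] → █
    (3,1)@(7, 3): e=[5,6,27] → █
    (4,1)@(9, 3): e=[-1,14,25] → ·
    (6,1)@(13, 3): e=[-13,30,21] → ·
    (7,1)@(15, 3): e=[-19,38,19] → ·
    (8,1)@(17, 3): e=[-25,46,17] → ·
    (9,1)@(19, 3): e=[-31,54,15] → ·
    (10,1)@(21, 3): e=[-37,62,13] → ·
  covered (6 px):
    · · · · · · █ █ █ █ █
    · · · █ · · · · · · ·
    · · · · · · · · · · ·
    · · · · · · · · · · ·
    · · · · · · · · · · ·
T1:
  2·area = 28  (B↔C swapped to make it positive)
  edge (20, 0)→(18, 4): d=(-2,4) right/bottom  bias=-1
  edge (18, 4)→(12, 2): d=(-6,-2) top-left  bias=+0
  edge (12, 2)→(20, 0): d=(8,-2) top-left  bias=+0
    (4,0)@(9, 1): e=[42,0,-14] → ·  [on edge]
    (8,0)@(17, 1): e=[10,16,2] → █
    (9,0)@(19, 1): e=[2,20,6] → █
    (10,0)@(21, 1): e=[-6,24,10] → ·
    (7,1)@(15, 3): e=[14,0,14] → █  [on edge]
    (9,1)@(19, 3): e=[-2,8,22] → ·
    (7,2)@(15, 5): e=[10,-12,30] → ·
    (8,2)@(17, 5): e=[2,-8,34] → ·
    (10,2)@(21, 5): e=[-14,0,42] → ·  [on edge]
  covered (4 px):
    · · · · · · · · █ █ ·
    · · · · · · · █ █ · ·
    · · · · · · · · · · ·
    · · · · · · · · · · ·
    · · · · · · · · · · ·

Final: 10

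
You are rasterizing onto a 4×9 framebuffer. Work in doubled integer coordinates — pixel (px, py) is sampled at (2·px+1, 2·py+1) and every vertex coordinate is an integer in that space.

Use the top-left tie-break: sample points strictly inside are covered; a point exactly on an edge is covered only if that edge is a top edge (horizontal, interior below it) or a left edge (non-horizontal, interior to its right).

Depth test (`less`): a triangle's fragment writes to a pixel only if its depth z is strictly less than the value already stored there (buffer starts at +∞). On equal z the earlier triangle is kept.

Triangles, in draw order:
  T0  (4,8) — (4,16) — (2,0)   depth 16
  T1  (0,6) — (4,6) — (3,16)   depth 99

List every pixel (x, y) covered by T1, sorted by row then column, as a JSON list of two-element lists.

T0:
  2·area = 16
  edge (4, 8)→(4, 16): d=(0,8) right/bottom  bias=-1
  edge (4, 16)→(2, 0): d=(-2,-16) top-left  bias=+0
  edge (2, 0)→(4, 8): d=(2,8) right/bottom  bias=-1
    (1,2)@(3, 5): e=[8,6,2] → █
    (2,2)@(5, 5): e=[-8,38,-14] → ·
    (1,3)@(3, 7): e=[8,2,6] → █
    (2,3)@(5, 7): e=[-8,34,-10] → ·
    (1,4)@(3, 9): e=[8,-2,10] → ·
  covered (2 px):
    · · · ·
    · · · ·
    · █ · ·
    · █ · ·
    · · · ·
    · · · ·
    · · · ·
    · · · ·
    · · · ·
T1:
  2·area = 40
  edge (0, 6)→(4, 6): d=(4,0) top-left  bias=+0
  edge (4, 6)→(3, 16): d=(-1,10) right/bottom  bias=-1
  edge (3, 16)→(0, 6): d=(-3,-10) top-left  bias=+0
    (0,3)@(1, 7): e=[4,29,7] → █
    (1,3)@(3, 7): e=[4,9,27] → █
    (2,3)@(5, 7): e=[4,-11,47] → ·
    (0,4)@(1, 9): e=[12,27,1] → █
    (2,4)@(5, 9): e=[12,-13,41] → ·
    (0,5)@(1, 11): e=[20,25,-5] → ·
    (1,5)@(3, 11): e=[20,5,15] → █
    (2,5)@(5, 11): e=[20,-15,35] → ·
    (1,6)@(3, 13): e=[28,3,9] → █
    (2,6)@(5, 13): e=[28,-17,29] → ·
    (1,7)@(3, 15): e=[36,1,3] → █
    (2,7)@(5, 15): e=[36,-19,23] → ·
  covered (7 px):
    · · · ·
    · · · ·
    · · · ·
    █ █ · ·
    █ █ · ·
    · █ · ·
    · █ · ·
    · █ · ·
    · · · ·

Answer: [[0,3],[1,3],[0,4],[1,4],[1,5],[1,6],[1,7]]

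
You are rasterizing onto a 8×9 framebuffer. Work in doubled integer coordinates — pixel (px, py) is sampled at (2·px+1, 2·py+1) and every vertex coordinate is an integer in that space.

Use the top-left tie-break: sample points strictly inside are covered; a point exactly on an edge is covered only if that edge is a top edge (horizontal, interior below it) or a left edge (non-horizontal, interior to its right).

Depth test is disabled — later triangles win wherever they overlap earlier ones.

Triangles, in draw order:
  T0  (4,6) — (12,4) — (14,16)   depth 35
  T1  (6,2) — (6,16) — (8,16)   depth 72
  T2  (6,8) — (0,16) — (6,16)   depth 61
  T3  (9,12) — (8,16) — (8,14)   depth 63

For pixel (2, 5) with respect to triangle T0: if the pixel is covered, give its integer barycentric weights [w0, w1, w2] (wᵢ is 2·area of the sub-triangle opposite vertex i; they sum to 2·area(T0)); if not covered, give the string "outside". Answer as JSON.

T0:
  2·area = 100
  edge (4, 6)→(12, 4): d=(8,-2) top-left  bias=+0
  edge (12, 4)→(14, 16): d=(2,12) right/bottom  bias=-1
  edge (14, 16)→(4, 6): d=(-10,-10) top-left  bias=+0
    (0,1)@(1, 3): e=[-30,130,0] → ·  [on edge]
    (1,2)@(3, 5): e=[-10,110,0] → ·  [on edge]
    (4,2)@(9, 5): e=[2,38,60] → #
    (5,2)@(11, 5): e=[6,14,80] → #
    (6,2)@(13, 5): e=[10,-10,100] → ·
    (2,3)@(5, 7): e=[10,90,0] → #  [on edge]
    (3,3)@(7, 7): e=[14,66,20] → #
    (6,3)@(13, 7): e=[26,-6,80] → ·
    (2,4)@(5, 9): e=[26,94,-20] → ·
    (3,4)@(7, 9): e=[30,70,0] → #  [on edge]
    (6,4)@(13, 9): e=[42,-2,60] → ·
    (3,5)@(7, 11): e=[46,74,-20] → ·
    (4,5)@(9, 11): e=[50,50,0] → #  [on edge]
    (5,6)@(11, 13): e=[70,30,0] → #  [on edge]
    (6,7)@(13, 15): e=[90,10,0] → #  [on edge]
    (7,8)@(15, 17): e=[110,-10,0] → ·  [on edge]
  covered (15 px):
    · · · · · · · ·
    · · · · · · · ·
    · · · · # # · ·
    · · # # # # · ·
    · · · # # # · ·
    · · · · # # # ·
    · · · · · # # ·
    · · · · · · # ·
    · · · · · · · ·
T1:
  2·area = 28  (B↔C swapped to make it positive)
  edge (6, 2)→(8, 16): d=(2,14) right/bottom  bias=-1
  edge (8, 16)→(6, 16): d=(-2,0) right/bottom  bias=-1
  edge (6, 16)→(6, 2): d=(0,-14) top-left  bias=+0
    (3,4)@(7, 9): e=[0,14,14] → ·  [on edge]
    (3,5)@(7, 11): e=[4,10,14] → #
    (4,5)@(9, 11): e=[-24,10,42] → ·
    (3,6)@(7, 13): e=[8,6,14] → #
    (4,6)@(9, 13): e=[-20,6,42] → ·
    (3,7)@(7, 15): e=[12,2,14] → #
    (4,7)@(9, 15): e=[-16,2,42] → ·
    (3,8)@(7, 17): e=[16,-2,14] → ·
  covered (3 px):
    · · · · · · · ·
    · · · · · · · ·
    · · · · · · · ·
    · · · · · · · ·
    · · · · · · · ·
    · · · # · · · ·
    · · · # · · · ·
    · · · # · · · ·
    · · · · · · · ·
T2:
  2·area = 48  (B↔C swapped to make it positive)
  edge (6, 8)→(6, 16): d=(0,8) right/bottom  bias=-1
  edge (6, 16)→(0, 16): d=(-6,0) right/bottom  bias=-1
  edge (0, 16)→(6, 8): d=(6,-8) top-left  bias=+0
    (2,5)@(5, 11): e=[8,30,10] → #
    (3,5)@(7, 11): e=[-8,30,26] → ·
    (1,6)@(3, 13): e=[24,18,6] → #
    (3,6)@(7, 13): e=[-8,18,38] → ·
    (0,7)@(1, 15): e=[40,6,2] → #
    (3,7)@(7, 15): e=[-8,6,50] → ·
    (0,8)@(1, 17): e=[40,-6,14] → ·
    (1,8)@(3, 17): e=[24,-6,30] → ·
    (2,8)@(5, 17): e=[8,-6,46] → ·
  covered (6 px):
    · · · · · · · ·
    · · · · · · · ·
    · · · · · · · ·
    · · · · · · · ·
    · · · · · · · ·
    · · # · · · · ·
    · # # · · · · ·
    # # # · · · · ·
    · · · · · · · ·
T3:
  2·area = 2
  edge (9, 12)→(8, 16): d=(-1,4) right/bottom  bias=-1
  edge (8, 16)→(8, 14): d=(0,-2) top-left  bias=+0
  edge (8, 14)→(9, 12): d=(1,-2) top-left  bias=+0
  covered (0 px):
    · · · · · · · ·
    · · · · · · · ·
    · · · · · · · ·
    · · · · · · · ·
    · · · · · · · ·
    · · · · · · · ·
    · · · · · · · ·
    · · · · · · · ·
    · · · · · · · ·

Answer: "outside"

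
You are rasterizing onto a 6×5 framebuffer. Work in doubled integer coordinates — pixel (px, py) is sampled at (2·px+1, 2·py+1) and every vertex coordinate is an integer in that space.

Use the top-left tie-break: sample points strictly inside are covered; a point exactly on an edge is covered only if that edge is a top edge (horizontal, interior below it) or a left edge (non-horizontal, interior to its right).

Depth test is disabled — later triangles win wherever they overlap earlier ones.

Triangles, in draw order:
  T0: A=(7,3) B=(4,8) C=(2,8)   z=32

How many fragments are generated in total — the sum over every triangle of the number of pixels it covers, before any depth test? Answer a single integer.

T0:
  2·area = 10
  edge (7, 3)→(4, 8): d=(-3,5) right/bottom  bias=-1
  edge (4, 8)→(2, 8): d=(-2,0) right/bottom  bias=-1
  edge (2, 8)→(7, 3): d=(5,-5) top-left  bias=+0
    (4,0)@(9, 1): e=[-4,14,0] → ·  [on edge]
    (3,1)@(7, 3): e=[0,10,0] → ·  [on edge]
    (2,2)@(5, 5): e=[4,6,0] → █  [on edge]
    (3,2)@(7, 5): e=[-6,6,10] → ·
    (1,3)@(3, 7): e=[8,2,0] → █  [on edge]
    (2,3)@(5, 7): e=[-2,2,10] → ·
    (0,4)@(1, 9): e=[12,-2,0] → ·  [on edge]
    (1,4)@(3, 9): e=[2,-2,10] → ·
  covered (2 px):
    · · · · · ·
    · · · · · ·
    · · █ · · ·
    · █ · · · ·
    · · · · · ·

Answer: 2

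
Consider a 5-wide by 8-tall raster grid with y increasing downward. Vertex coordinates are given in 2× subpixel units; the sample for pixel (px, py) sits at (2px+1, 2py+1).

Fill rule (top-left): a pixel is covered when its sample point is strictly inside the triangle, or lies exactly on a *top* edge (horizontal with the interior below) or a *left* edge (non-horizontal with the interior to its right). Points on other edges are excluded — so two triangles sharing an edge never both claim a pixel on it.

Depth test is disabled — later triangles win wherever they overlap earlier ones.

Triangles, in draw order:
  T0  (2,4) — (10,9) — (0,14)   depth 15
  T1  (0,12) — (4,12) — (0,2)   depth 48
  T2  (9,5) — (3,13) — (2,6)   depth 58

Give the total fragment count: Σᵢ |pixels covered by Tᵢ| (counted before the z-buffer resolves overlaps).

T0:
  2·area = 90
  edge (2, 4)→(10, 9): d=(8,5) right/bottom  bias=-1
  edge (10, 9)→(0, 14): d=(-10,5) right/bottom  bias=-1
  edge (0, 14)→(2, 4): d=(2,-10) top-left  bias=+0
    (1,2)@(3, 5): e=[3,75,12] → X
    (2,2)@(5, 5): e=[-7,65,32] → .
    (1,3)@(3, 7): e=[19,55,16] → X
    (2,3)@(5, 7): e=[9,45,36] → X
    (3,3)@(7, 7): e=[-1,35,56] → .
    (0,4)@(1, 9): e=[45,45,0] → X  [on edge]
    (3,4)@(7, 9): e=[15,15,60] → X
    (4,4)@(9, 9): e=[5,5,80] → X
    (0,5)@(1, 11): e=[61,25,4] → X
    (3,5)@(7, 11): e=[31,-5,64] → .
    (4,5)@(9, 11): e=[21,-15,84] → .
    (0,6)@(1, 13): e=[77,5,8] → X
  covered (12 px):
    . . . . .
    . . . . .
    . X . . .
    . X X . .
    X X X X X
    X X X . .
    X . . . .
    . . . . .
T1:
  2·area = 40  (B↔C swapped to make it positive)
  edge (0, 12)→(0, 2): d=(0,-10) top-left  bias=+0
  edge (0, 2)→(4, 12): d=(4,10) right/bottom  bias=-1
  edge (4, 12)→(0, 12): d=(-4,0) right/bottom  bias=-1
    (0,2)@(1, 5): e=[10,2,28] → X
    (1,2)@(3, 5): e=[30,-18,28] → .
    (0,3)@(1, 7): e=[10,10,20] → X
    (1,3)@(3, 7): e=[30,-10,20] → .
    (0,4)@(1, 9): e=[10,18,12] → X
    (1,4)@(3, 9): e=[30,-2,12] → .
    (0,5)@(1, 11): e=[10,26,4] → X
    (1,5)@(3, 11): e=[30,6,4] → X
    (2,5)@(5, 11): e=[50,-14,4] → .
    (0,6)@(1, 13): e=[10,34,-4] → .
    (1,6)@(3, 13): e=[30,14,-4] → .
  covered (5 px):
    . . . . .
    . . . . .
    X . . . .
    X . . . .
    X . . . .
    X X . . .
    . . . . .
    . . . . .
T2:
  2·area = 50
  edge (9, 5)→(3, 13): d=(-6,8) right/bottom  bias=-1
  edge (3, 13)→(2, 6): d=(-1,-7) top-left  bias=+0
  edge (2, 6)→(9, 5): d=(7,-1) top-left  bias=+0
    (4,2)@(9, 5): e=[0,50,0] → .  [on edge]
    (1,3)@(3, 7): e=[36,6,8] → X
    (2,3)@(5, 7): e=[20,20,10] → X
    (3,3)@(7, 7): e=[4,34,12] → X
    (4,3)@(9, 7): e=[-12,48,14] → .
    (1,4)@(3, 9): e=[24,4,22] → X
    (3,4)@(7, 9): e=[-8,32,26] → .
    (1,5)@(3, 11): e=[12,2,36] → X
    (2,5)@(5, 11): e=[-4,16,38] → .
    (1,6)@(3, 13): e=[0,0,50] → .  [on edge]
  covered (6 px):
    . . . . .
    . . . . .
    . . . . .
    . X X X .
    . X X . .
    . X . . .
    . . . . .
    . . . . .

Final: 23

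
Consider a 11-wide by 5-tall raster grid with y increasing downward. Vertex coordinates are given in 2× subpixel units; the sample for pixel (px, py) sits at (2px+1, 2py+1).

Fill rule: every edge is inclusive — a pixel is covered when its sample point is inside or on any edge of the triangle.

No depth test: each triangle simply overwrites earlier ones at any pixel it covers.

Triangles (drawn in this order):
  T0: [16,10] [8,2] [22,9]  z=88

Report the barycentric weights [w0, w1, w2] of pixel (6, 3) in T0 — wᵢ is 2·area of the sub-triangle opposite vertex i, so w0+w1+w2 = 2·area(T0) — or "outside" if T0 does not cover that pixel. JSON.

T0:
  2·area = 56
  edge (16, 10)→(8, 2): d=(-8,-8) inclusive
  edge (8, 2)→(22, 9): d=(14,7) inclusive
  edge (22, 9)→(16, 10): d=(-6,1) inclusive
    (3,0)@(7, 1): e=[0,-7,63] → .  [on edge]
    (4,1)@(9, 3): e=[0,7,49] → X  [on edge]
    (5,1)@(11, 3): e=[16,-7,47] → .
    (4,2)@(9, 5): e=[-16,35,37] → .
    (5,2)@(11, 5): e=[0,21,35] → X  [on edge]
    (6,2)@(13, 5): e=[16,7,33] → X
    (7,2)@(15, 5): e=[32,-7,31] → .
    (5,3)@(11, 7): e=[-16,49,23] → .
    (6,3)@(13, 7): e=[0,35,21] → X  [on edge]
    (7,3)@(15, 7): e=[16,21,19] → X
    (8,3)@(17, 7): e=[32,7,17] → X
    (9,3)@(19, 7): e=[48,-7,15] → .
    (7,4)@(15, 9): e=[0,49,7] → X  [on edge]
  covered (10 px):
    . . . . . . . . . . .
    . . . . X . . . . . .
    . . . . . X X . . . .
    . . . . . . X X X . .
    . . . . . . . X X X X

Answer: [35,21,0]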